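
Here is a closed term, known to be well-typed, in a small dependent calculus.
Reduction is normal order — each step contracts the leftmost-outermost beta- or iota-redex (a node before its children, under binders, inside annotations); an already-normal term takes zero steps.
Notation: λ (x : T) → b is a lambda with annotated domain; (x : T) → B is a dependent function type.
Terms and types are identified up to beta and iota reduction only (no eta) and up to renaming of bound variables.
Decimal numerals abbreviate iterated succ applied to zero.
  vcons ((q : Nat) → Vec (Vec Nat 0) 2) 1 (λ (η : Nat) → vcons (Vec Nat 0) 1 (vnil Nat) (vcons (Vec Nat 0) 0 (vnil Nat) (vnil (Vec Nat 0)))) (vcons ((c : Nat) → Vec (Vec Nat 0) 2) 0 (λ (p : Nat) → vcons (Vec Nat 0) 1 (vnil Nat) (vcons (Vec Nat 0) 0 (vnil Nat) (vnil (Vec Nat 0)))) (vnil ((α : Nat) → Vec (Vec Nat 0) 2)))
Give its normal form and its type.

normal form:
  vcons ((q : Nat) → Vec (Vec Nat 0) 2) 1 (λ (η : Nat) → vcons (Vec Nat 0) 1 (vnil Nat) (vcons (Vec Nat 0) 0 (vnil Nat) (vnil (Vec Nat 0)))) (vcons ((c : Nat) → Vec (Vec Nat 0) 2) 0 (λ (p : Nat) → vcons (Vec Nat 0) 1 (vnil Nat) (vcons (Vec Nat 0) 0 (vnil Nat) (vnil (Vec Nat 0)))) (vnil ((α : Nat) → Vec (Vec Nat 0) 2)))
type:
  Vec ((q : Nat) → Vec (Vec Nat 0) 2) 2


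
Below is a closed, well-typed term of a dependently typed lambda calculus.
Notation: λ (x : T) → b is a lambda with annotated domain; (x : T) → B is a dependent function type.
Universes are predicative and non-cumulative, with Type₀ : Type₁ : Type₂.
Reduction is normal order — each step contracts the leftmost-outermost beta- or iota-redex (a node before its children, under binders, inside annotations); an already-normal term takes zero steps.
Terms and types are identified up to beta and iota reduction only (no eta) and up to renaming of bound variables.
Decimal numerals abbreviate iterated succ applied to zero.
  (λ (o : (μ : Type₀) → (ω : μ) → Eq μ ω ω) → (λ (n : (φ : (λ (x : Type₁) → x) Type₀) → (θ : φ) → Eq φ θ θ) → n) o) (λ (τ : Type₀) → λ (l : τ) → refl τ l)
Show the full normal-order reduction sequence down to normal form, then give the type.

normal-order reduction sequence:
  (λ (o : (μ : Type₀) → (ω : μ) → Eq μ ω ω) → (λ (n : (φ : (λ (x : Type₁) → x) Type₀) → (θ : φ) → Eq φ θ θ) → n) o) (λ (τ : Type₀) → λ (l : τ) → refl τ l)
  ~> (λ (o : (μ : (λ (ω : Type₁) → ω) Type₀) → (n : μ) → Eq μ n n) → o) (λ (φ : Type₀) → λ (x : φ) → refl φ x)
  ~> λ (o : Type₀) → λ (μ : o) → refl o μ
type:
  (o : Type₀) → (μ : o) → Eq o μ μ


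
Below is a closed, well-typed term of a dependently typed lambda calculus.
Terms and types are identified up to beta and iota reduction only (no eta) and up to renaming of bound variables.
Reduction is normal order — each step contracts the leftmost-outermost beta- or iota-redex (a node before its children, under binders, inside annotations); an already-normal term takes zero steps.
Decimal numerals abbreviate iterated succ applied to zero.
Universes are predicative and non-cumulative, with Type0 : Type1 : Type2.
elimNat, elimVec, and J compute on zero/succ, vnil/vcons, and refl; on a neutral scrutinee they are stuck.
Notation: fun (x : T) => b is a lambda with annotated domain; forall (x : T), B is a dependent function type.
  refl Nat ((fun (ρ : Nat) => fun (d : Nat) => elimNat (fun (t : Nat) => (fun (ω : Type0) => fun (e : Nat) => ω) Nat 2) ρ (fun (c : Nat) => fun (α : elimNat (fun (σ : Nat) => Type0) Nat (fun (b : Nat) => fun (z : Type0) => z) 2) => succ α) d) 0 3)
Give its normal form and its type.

reduced normal form:
  refl Nat 3
the term's type:
  Eq Nat 3 3


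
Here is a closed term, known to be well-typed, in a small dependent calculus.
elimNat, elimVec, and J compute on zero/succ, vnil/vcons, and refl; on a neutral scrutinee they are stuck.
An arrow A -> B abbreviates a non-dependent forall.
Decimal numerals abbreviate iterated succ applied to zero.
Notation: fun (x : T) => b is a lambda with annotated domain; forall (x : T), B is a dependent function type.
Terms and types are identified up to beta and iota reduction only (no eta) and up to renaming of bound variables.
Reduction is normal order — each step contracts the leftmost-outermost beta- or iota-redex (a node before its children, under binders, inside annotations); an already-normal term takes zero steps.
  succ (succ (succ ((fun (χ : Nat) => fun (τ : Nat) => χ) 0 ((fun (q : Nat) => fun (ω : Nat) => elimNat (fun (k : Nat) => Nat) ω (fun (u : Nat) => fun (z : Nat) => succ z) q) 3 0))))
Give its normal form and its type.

resulting normal form:
  3
type:
  Nat
observation: 2 normal-order steps normalize the term, beginning with a beta-redex.


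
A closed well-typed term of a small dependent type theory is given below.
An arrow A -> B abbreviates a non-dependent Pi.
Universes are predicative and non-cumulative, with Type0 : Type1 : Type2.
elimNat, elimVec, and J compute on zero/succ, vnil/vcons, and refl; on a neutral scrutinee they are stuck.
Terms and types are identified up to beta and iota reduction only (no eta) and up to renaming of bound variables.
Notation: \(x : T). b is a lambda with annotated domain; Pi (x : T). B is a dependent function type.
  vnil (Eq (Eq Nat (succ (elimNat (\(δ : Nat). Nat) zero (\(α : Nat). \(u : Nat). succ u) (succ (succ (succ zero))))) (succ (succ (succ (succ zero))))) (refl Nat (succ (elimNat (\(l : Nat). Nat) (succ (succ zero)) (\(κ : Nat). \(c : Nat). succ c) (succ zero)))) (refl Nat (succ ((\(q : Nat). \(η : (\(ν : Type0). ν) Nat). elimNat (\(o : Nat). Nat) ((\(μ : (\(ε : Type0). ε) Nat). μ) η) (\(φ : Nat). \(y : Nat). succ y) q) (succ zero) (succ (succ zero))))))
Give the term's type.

type:
  Vec (Eq (Eq Nat (succ (succ (succ (succ zero)))) (succ (succ (succ (succ zero))))) (refl Nat (succ (succ (succ (succ zero))))) (refl Nat (succ (succ (succ (succ zero)))))) zero


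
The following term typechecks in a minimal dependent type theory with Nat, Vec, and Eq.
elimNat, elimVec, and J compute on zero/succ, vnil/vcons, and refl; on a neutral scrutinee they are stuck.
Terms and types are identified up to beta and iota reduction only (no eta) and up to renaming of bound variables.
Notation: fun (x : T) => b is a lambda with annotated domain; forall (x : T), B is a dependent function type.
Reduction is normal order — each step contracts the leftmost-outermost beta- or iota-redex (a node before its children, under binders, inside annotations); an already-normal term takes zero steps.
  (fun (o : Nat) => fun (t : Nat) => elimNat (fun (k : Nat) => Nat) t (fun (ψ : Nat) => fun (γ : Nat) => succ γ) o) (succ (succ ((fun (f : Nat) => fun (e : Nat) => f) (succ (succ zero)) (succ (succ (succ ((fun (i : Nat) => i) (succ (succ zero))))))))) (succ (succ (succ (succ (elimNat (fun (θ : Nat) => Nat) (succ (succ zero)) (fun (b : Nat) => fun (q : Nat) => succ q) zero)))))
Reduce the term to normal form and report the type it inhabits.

reduced normal form:
  succ (succ (succ (succ (succ (succ (succ (succ (succ (succ zero)))))))))
the term's type:
  Nat
observation: 18 normal-order steps separate the term from its normal form.


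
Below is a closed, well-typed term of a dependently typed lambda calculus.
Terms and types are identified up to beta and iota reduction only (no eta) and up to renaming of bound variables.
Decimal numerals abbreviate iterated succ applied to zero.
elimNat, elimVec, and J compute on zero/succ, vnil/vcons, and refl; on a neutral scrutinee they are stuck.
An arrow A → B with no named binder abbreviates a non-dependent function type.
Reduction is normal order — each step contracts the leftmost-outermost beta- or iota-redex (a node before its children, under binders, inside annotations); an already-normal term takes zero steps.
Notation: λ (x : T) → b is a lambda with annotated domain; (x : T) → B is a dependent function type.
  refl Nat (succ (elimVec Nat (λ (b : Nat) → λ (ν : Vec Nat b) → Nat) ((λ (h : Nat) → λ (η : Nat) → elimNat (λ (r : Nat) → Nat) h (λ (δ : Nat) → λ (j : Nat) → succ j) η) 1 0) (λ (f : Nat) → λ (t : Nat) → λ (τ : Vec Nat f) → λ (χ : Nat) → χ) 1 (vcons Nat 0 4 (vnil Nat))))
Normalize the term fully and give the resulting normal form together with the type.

normal form:
  refl Nat 2
type:
  Eq Nat 2 2


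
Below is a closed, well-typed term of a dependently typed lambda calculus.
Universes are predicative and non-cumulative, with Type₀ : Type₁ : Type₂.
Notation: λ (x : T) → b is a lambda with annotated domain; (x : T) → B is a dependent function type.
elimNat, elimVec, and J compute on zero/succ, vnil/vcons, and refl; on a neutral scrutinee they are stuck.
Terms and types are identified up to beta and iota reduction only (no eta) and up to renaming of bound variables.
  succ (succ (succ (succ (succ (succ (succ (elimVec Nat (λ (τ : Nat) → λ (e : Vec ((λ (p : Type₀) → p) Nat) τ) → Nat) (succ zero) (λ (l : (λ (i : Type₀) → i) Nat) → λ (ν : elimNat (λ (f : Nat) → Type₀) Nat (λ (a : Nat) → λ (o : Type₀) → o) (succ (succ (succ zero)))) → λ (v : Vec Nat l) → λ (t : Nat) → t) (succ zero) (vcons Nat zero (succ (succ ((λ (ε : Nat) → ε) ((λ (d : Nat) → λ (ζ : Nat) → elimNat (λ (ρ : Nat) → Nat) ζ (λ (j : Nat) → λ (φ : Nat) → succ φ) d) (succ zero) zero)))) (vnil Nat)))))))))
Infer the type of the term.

inferred type:
  Nat


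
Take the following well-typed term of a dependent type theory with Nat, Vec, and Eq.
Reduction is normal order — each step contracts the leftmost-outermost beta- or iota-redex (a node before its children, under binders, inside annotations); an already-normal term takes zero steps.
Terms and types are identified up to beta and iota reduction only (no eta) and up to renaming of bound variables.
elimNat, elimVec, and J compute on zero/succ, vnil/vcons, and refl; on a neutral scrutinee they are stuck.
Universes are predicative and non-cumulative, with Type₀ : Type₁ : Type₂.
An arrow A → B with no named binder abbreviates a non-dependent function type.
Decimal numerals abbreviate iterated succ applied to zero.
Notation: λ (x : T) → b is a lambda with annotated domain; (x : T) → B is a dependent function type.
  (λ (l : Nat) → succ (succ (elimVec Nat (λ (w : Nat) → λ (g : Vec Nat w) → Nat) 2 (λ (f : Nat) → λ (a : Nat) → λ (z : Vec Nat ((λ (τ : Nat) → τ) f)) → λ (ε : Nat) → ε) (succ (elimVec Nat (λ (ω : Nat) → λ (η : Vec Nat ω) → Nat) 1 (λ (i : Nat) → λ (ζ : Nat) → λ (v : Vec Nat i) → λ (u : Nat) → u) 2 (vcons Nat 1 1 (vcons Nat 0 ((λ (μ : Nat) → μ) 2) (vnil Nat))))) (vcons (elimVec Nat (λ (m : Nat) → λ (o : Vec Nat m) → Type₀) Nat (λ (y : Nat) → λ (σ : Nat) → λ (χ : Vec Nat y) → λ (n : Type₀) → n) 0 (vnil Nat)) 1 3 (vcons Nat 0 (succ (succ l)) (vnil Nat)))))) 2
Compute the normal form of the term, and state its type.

resulting normal form:
  4
type:
  Nat
observation: the leftmost-outermost redex is a beta-redex, and normalization takes 12 steps.


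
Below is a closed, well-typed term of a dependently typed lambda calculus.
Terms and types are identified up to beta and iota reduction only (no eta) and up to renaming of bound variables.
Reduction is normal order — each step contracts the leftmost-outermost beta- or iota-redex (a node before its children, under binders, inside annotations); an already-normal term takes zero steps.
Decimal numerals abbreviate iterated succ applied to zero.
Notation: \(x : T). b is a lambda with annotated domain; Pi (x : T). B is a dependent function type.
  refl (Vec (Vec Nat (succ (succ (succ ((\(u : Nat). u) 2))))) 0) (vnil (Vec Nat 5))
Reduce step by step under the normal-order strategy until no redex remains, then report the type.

normal-order reduction sequence:
  refl (Vec (Vec Nat (succ (succ (succ ((\(u : Nat). u) 2))))) 0) (vnil (Vec Nat 5))
  ~> refl (Vec (Vec Nat 5) 0) (vnil (Vec Nat 5))
type:
  Eq (Vec (Vec Nat 5) 0) (vnil (Vec Nat 5)) (vnil (Vec Nat 5))


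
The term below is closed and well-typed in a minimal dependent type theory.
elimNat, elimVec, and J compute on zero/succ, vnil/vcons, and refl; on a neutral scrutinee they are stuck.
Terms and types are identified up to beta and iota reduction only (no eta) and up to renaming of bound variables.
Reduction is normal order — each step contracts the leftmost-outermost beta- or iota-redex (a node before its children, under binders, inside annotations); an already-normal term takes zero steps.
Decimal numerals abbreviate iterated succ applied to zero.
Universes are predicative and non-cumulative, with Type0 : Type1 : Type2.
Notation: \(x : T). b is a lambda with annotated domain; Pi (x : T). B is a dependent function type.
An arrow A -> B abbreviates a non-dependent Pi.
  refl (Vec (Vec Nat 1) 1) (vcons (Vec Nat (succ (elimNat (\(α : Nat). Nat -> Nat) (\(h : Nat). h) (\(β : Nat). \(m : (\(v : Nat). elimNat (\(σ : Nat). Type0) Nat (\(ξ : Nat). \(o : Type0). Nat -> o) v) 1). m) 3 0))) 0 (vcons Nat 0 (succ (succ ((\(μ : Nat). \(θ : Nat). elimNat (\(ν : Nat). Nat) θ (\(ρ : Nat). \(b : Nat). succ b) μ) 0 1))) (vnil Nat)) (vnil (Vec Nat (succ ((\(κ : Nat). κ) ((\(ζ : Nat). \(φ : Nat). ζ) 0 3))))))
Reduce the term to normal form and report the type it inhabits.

resulting normal form:
  refl (Vec (Vec Nat 1) 1) (vcons (Vec Nat 1) 0 (vcons Nat 0 3 (vnil Nat)) (vnil (Vec Nat 1)))
type:
  Eq (Vec (Vec Nat 1) 1) (vcons (Vec Nat 1) 0 (vcons Nat 0 3 (vnil Nat)) (vnil (Vec Nat 1))) (vcons (Vec Nat 1) 0 (vcons Nat 0 3 (vnil Nat)) (vnil (Vec Nat 1)))
observation: contracting an elimNat iota-redex first, the term normalizes in 17 steps.


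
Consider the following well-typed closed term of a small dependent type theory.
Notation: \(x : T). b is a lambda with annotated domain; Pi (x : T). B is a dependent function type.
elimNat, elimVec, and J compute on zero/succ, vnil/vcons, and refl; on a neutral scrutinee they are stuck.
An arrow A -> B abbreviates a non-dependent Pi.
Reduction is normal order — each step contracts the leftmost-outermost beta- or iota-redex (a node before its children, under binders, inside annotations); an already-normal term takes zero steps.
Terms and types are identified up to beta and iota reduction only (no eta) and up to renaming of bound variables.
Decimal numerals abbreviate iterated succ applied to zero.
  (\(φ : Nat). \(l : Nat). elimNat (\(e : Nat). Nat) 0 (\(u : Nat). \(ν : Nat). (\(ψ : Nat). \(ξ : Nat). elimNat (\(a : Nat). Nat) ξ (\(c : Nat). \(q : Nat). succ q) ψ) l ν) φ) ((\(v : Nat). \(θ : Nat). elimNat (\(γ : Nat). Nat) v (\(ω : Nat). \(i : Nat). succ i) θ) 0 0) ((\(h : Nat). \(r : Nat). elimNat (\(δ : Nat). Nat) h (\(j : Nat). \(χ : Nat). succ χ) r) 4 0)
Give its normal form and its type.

normal form:
  0
type:
  Nat


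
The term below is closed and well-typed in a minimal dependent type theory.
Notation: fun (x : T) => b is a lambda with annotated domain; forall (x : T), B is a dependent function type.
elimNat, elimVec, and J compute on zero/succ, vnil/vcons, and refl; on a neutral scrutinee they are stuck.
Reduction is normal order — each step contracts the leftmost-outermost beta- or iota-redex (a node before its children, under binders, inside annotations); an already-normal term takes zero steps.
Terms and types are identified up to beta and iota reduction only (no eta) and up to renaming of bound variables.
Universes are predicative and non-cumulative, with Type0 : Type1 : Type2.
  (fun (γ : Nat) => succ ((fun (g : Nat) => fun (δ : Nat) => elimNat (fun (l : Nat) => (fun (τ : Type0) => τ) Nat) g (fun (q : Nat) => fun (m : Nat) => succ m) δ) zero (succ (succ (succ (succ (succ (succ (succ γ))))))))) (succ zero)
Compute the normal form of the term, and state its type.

reduced normal form:
  succ (succ (succ (succ (succ (succ (succ (succ (succ zero))))))))
the term's type:
  Nat


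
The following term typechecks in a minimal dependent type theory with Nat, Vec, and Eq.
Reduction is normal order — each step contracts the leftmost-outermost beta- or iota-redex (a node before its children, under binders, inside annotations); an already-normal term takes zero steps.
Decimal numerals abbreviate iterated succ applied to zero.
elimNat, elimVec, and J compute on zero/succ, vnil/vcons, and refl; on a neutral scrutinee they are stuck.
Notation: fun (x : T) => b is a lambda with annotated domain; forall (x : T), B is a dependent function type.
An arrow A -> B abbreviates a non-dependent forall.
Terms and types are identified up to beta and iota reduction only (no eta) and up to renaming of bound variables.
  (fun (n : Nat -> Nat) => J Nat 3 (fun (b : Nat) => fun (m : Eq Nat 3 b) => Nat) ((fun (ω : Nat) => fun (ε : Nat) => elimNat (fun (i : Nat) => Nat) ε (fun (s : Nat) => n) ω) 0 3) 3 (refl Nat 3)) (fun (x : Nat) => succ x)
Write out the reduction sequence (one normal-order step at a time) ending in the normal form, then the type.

normal-order reduction sequence:
  (fun (n : Nat -> Nat) => J Nat 3 (fun (b : Nat) => fun (m : Eq Nat 3 b) => Nat) ((fun (ω : Nat) => fun (ε : Nat) => elimNat (fun (i : Nat) => Nat) ε (fun (s : Nat) => n) ω) 0 3) 3 (refl Nat 3)) (fun (x : Nat) => succ x)
  ~> J Nat 3 (fun (n : Nat) => fun (b : Eq Nat 3 n) => Nat) ((fun (m : Nat) => fun (ω : Nat) => elimNat (fun (ε : Nat) => Nat) ω (fun (i : Nat) => fun (s : Nat) => succ s) m) 0 3) 3 (refl Nat 3)
  ~> (fun (n : Nat) => fun (b : Nat) => elimNat (fun (m : Nat) => Nat) b (fun (ω : Nat) => fun (ε : Nat) => succ ε) n) 0 3
  ~> (fun (n : Nat) => elimNat (fun (b : Nat) => Nat) n (fun (m : Nat) => fun (ω : Nat) => succ ω) 0) 3
  ~> elimNat (fun (n : Nat) => Nat) 3 (fun (b : Nat) => fun (m : Nat) => succ m) 0
  ~> 3
inferred type:
  Nat


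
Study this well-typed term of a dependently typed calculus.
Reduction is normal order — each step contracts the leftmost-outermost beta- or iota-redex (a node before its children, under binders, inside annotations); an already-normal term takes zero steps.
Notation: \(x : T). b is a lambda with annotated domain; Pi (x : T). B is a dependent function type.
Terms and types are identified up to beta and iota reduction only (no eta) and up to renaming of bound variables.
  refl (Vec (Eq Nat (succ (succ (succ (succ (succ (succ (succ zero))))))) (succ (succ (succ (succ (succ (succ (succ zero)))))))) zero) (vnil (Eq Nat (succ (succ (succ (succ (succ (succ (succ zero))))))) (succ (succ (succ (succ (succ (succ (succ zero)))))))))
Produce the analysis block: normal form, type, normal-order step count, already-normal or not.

reduced normal form:
  refl (Vec (Eq Nat (succ (succ (succ (succ (succ (succ (succ zero))))))) (succ (succ (succ (succ (succ (succ (succ zero)))))))) zero) (vnil (Eq Nat (succ (succ (succ (succ (succ (succ (succ zero))))))) (succ (succ (succ (succ (succ (succ (succ zero)))))))))
inferred type:
  Eq (Vec (Eq Nat (succ (succ (succ (succ (succ (succ (succ zero))))))) (succ (succ (succ (succ (succ (succ (succ zero)))))))) zero) (vnil (Eq Nat (succ (succ (succ (succ (succ (succ (succ zero))))))) (succ (succ (succ (succ (succ (succ (succ zero))))))))) (vnil (Eq Nat (succ (succ (succ (succ (succ (succ (succ zero))))))) (succ (succ (succ (succ (succ (succ (succ zero)))))))))
normal-order step count: 0
already normal: yes


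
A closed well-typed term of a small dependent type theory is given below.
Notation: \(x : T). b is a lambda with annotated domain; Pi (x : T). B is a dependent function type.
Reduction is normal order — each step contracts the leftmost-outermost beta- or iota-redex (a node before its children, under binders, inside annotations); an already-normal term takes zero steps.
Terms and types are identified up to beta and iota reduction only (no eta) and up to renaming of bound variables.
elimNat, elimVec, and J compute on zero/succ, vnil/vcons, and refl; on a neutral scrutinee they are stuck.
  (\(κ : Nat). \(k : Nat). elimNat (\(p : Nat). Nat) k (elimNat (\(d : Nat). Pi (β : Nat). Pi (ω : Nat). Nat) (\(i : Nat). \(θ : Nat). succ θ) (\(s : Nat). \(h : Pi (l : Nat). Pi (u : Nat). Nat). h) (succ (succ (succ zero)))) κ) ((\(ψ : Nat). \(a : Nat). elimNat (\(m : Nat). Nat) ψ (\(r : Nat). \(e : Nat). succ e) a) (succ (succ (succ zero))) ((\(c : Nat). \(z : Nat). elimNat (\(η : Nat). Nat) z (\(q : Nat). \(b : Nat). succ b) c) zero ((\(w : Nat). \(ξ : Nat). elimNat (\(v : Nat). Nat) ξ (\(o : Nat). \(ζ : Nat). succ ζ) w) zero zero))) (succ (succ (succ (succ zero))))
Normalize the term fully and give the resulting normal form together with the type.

resulting normal form:
  succ (succ (succ (succ (succ (succ (succ zero))))))
inferred type:
  Nat


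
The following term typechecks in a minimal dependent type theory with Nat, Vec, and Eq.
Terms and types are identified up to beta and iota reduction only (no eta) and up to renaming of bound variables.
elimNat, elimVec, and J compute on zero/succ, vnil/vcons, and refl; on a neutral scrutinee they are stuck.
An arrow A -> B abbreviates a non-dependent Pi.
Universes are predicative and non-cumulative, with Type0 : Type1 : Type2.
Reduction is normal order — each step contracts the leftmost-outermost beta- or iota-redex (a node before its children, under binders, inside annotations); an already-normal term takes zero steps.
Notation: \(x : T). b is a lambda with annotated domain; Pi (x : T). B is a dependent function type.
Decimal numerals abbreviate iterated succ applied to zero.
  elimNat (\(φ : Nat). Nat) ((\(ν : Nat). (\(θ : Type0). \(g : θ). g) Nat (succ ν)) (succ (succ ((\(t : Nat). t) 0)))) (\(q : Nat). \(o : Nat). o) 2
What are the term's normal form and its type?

reduced normal form:
  3
the term's type:
  Nat


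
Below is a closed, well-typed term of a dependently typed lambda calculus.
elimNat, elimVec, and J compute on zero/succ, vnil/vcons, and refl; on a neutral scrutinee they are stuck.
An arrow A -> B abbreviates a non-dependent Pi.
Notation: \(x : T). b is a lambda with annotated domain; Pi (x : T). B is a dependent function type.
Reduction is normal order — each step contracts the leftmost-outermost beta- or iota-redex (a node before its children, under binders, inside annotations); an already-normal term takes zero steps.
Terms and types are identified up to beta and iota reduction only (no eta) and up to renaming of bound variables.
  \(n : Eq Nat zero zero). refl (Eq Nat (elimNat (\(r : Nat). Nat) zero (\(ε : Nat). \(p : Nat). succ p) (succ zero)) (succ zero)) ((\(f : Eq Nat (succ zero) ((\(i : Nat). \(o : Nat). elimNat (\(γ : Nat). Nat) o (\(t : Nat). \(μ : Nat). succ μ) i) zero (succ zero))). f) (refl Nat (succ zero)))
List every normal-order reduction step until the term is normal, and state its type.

normal-order reduction:
  \(n : Eq Nat zero zero). refl (Eq Nat (elimNat (\(r : Nat). Nat) zero (\(ε : Nat). \(p : Nat). succ p) (succ zero)) (succ zero)) ((\(f : Eq Nat (succ zero) ((\(i : Nat). \(o : Nat). elimNat (\(γ : Nat). Nat) o (\(t : Nat). \(μ : Nat). succ μ) i) zero (succ zero))). f) (refl Nat (succ zero)))
  ~> \(n : Eq Nat zero zero). refl (Eq Nat ((\(r : Nat). \(ε : Nat). succ ε) zero (elimNat (\(p : Nat). Nat) zero (\(f : Nat). \(i : Nat). succ i) zero)) (succ zero)) ((\(o : Eq Nat (succ zero) ((\(γ : Nat). \(t : Nat). elimNat (\(μ : Nat). Nat) t (\(j : Nat). \(ξ : Nat). succ ξ) γ) zero (succ zero))). o) (refl Nat (succ zero)))
  ~> \(n : Eq Nat zero zero). refl (Eq Nat ((\(r : Nat). succ r) (elimNat (\(ε : Nat). Nat) zero (\(p : Nat). \(f : Nat). succ f) zero)) (succ zero)) ((\(i : Eq Nat (succ zero) ((\(o : Nat). \(γ : Nat). elimNat (\(t : Nat). Nat) γ (\(μ : Nat). \(j : Nat). succ j) o) zero (succ zero))). i) (refl Nat (succ zero)))
  ~> \(n : Eq Nat zero zero). refl (Eq Nat (succ (elimNat (\(r : Nat). Nat) zero (\(ε : Nat). \(p : Nat). succ p) zero)) (succ zero)) ((\(f : Eq Nat (succ zero) ((\(i : Nat). \(o : Nat). elimNat (\(γ : Nat). Nat) o (\(t : Nat). \(μ : Nat). succ μ) i) zero (succ zero))). f) (refl Nat (succ zero)))
  ~> \(n : Eq Nat zero zero). refl (Eq Nat (succ zero) (succ zero)) ((\(r : Eq Nat (succ zero) ((\(ε : Nat). \(p : Nat). elimNat (\(f : Nat). Nat) p (\(i : Nat). \(o : Nat). succ o) ε) zero (succ zero))). r) (refl Nat (succ zero)))
  ~> \(n : Eq Nat zero zero). refl (Eq Nat (succ zero) (succ zero)) (refl Nat (succ zero))
the term's type:
  Eq Nat zero zero -> Eq (Eq Nat (succ zero) (succ zero)) (refl Nat (succ zero)) (refl Nat (succ zero))


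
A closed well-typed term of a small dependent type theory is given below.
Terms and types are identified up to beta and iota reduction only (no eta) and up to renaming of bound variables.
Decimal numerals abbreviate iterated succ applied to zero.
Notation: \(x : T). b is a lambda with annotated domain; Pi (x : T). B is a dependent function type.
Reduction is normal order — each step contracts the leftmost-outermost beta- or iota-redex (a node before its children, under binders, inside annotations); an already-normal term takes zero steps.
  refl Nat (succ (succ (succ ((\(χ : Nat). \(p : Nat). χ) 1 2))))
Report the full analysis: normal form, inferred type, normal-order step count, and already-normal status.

resulting normal form:
  refl Nat 4
the term's type:
  Eq Nat 4 4
reduction steps (normal order): 2
started in normal form: no
first redex: a beta-redex


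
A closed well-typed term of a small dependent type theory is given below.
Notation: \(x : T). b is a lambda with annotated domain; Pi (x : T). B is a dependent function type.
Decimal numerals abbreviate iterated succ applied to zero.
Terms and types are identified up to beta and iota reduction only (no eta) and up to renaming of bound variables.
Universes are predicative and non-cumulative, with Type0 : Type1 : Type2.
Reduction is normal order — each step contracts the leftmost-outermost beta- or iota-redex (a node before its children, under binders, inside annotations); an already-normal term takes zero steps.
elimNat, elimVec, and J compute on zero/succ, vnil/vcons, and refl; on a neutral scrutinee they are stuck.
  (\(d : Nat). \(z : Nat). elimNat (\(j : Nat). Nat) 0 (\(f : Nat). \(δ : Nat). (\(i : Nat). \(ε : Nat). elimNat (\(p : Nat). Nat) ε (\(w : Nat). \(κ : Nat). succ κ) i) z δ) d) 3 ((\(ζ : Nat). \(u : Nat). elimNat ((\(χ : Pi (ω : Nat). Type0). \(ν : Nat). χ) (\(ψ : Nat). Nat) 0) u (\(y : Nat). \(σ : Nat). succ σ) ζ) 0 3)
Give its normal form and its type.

normal form:
  9
inferred type:
  Nat
observation: 57 normal-order steps separate the term from its normal form.


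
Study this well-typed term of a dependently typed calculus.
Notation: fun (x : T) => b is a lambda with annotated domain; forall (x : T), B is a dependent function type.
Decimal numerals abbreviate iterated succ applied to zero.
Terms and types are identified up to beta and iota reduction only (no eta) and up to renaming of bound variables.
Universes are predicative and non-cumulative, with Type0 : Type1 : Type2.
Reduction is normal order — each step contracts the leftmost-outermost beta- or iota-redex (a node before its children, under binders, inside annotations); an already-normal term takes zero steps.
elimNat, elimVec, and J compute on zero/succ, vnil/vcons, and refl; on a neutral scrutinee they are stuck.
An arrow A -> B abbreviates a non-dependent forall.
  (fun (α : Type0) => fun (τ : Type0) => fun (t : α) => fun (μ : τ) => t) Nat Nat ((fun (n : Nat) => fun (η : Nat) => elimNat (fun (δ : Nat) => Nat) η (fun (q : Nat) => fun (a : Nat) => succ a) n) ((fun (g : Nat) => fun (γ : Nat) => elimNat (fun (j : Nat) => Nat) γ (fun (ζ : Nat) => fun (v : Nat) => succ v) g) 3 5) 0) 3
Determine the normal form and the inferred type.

normal form:
  8
inferred type:
  Nat
observation: 43 normal-order steps normalize the term, beginning with a beta-redex.


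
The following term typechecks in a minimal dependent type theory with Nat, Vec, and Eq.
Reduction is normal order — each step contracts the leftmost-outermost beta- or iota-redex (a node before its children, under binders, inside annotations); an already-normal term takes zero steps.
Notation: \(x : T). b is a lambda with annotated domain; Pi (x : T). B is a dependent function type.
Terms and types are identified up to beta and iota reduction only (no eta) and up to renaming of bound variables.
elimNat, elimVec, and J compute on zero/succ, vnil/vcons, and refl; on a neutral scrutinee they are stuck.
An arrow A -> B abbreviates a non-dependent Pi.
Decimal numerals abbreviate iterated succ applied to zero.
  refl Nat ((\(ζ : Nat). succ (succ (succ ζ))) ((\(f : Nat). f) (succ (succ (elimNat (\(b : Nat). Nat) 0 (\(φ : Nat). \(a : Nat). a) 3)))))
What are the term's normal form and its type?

resulting normal form:
  refl Nat 5
type:
  Eq Nat 5 5


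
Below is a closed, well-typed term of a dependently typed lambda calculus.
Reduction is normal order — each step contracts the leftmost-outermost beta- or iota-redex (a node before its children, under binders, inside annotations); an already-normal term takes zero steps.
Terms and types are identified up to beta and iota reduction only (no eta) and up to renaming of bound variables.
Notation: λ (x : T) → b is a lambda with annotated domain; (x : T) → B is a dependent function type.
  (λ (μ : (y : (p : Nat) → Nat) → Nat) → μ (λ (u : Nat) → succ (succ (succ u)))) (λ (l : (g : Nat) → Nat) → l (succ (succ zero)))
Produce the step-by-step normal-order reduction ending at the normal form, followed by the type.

normal-order reduction:
  (λ (μ : (y : (p : Nat) → Nat) → Nat) → μ (λ (u : Nat) → succ (succ (succ u)))) (λ (l : (g : Nat) → Nat) → l (succ (succ zero)))
  ~> (λ (μ : (y : Nat) → Nat) → μ (succ (succ zero))) (λ (p : Nat) → succ (succ (succ p)))
  ~> (λ (μ : Nat) → succ (succ (succ μ))) (succ (succ zero))
  ~> succ (succ (succ (succ (succ zero))))
the term's type:
  Nat


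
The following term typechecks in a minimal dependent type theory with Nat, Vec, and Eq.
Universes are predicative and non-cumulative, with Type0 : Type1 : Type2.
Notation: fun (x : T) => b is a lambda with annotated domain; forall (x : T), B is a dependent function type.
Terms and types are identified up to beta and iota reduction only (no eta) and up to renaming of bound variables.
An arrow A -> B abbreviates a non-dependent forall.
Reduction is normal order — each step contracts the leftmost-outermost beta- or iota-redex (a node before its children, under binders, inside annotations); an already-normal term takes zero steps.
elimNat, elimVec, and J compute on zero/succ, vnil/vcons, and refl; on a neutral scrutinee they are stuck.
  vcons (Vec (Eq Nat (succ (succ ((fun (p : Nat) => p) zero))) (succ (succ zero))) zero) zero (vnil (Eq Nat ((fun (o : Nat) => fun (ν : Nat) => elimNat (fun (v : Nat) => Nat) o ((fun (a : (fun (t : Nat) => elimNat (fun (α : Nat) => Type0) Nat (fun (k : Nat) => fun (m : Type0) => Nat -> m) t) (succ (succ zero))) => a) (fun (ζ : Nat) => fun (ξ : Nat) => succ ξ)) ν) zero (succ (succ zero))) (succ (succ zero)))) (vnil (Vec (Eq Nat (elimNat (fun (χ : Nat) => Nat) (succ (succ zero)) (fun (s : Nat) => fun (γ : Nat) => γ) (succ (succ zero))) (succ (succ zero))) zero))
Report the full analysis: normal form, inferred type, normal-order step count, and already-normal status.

normal form:
  vcons (Vec (Eq Nat (succ (succ zero)) (succ (succ zero))) zero) zero (vnil (Eq Nat (succ (succ zero)) (succ (succ zero)))) (vnil (Vec (Eq Nat (succ (succ zero)) (succ (succ zero))) zero))
type:
  Vec (Vec (Eq Nat (succ (succ zero)) (succ (succ zero))) zero) (succ zero)
reduction steps (normal order): 19
already normal: no
first redex: a beta-redex


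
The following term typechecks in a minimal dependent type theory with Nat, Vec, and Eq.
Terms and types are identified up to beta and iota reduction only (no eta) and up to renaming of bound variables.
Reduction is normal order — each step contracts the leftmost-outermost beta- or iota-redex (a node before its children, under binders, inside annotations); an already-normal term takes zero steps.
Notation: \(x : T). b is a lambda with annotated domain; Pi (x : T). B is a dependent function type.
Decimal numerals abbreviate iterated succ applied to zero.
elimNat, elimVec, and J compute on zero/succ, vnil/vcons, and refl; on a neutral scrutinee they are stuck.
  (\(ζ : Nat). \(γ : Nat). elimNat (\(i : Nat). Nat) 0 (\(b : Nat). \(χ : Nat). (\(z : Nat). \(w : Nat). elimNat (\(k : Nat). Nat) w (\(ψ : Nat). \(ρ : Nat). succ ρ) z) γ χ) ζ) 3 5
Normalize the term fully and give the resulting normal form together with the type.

resulting normal form:
  15
inferred type:
  Nat


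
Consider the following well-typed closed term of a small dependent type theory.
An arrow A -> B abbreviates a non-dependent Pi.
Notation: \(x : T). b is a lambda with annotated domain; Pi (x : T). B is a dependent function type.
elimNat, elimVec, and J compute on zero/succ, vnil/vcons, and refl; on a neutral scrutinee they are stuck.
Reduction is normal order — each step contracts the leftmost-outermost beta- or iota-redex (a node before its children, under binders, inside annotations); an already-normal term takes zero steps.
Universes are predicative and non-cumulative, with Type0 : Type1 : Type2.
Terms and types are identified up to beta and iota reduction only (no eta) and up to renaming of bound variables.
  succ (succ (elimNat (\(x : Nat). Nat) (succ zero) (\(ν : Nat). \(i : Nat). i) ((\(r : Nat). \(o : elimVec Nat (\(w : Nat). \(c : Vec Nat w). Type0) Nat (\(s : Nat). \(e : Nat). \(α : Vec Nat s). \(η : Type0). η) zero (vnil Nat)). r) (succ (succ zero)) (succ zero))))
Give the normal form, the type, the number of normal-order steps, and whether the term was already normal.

reduced normal form:
  succ (succ (succ zero))
type:
  Nat
normal-order step count: 9
already normal: no
first redex: a beta-redex


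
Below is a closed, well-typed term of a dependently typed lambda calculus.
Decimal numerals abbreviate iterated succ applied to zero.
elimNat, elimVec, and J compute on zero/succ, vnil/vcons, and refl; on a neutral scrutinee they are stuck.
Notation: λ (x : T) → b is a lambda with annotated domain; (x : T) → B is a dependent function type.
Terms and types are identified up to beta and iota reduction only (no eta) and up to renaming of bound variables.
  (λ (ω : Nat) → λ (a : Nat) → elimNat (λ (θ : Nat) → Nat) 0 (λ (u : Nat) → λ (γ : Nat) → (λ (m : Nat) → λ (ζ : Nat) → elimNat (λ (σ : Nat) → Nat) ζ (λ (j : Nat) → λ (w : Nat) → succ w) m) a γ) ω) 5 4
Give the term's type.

inferred type:
  Nat


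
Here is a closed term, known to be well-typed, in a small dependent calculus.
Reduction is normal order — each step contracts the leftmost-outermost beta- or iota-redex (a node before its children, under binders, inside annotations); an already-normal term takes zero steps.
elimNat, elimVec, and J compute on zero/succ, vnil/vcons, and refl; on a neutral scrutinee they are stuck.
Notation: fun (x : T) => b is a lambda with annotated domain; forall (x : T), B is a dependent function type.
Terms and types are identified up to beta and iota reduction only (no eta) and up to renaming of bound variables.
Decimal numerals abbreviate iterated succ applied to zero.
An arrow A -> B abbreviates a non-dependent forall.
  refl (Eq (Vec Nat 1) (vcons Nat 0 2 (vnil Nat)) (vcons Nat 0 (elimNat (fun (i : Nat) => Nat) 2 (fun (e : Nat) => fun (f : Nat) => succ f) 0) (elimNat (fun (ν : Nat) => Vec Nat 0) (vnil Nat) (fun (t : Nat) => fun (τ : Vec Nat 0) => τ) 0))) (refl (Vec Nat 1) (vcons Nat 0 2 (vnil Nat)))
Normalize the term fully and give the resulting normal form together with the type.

resulting normal form:
  refl (Eq (Vec Nat 1) (vcons Nat 0 2 (vnil Nat)) (vcons Nat 0 2 (vnil Nat))) (refl (Vec Nat 1) (vcons Nat 0 2 (vnil Nat)))
inferred type:
  Eq (Eq (Vec Nat 1) (vcons Nat 0 2 (vnil Nat)) (vcons Nat 0 2 (vnil Nat))) (refl (Vec Nat 1) (vcons Nat 0 2 (vnil Nat))) (refl (Vec Nat 1) (vcons Nat 0 2 (vnil Nat)))


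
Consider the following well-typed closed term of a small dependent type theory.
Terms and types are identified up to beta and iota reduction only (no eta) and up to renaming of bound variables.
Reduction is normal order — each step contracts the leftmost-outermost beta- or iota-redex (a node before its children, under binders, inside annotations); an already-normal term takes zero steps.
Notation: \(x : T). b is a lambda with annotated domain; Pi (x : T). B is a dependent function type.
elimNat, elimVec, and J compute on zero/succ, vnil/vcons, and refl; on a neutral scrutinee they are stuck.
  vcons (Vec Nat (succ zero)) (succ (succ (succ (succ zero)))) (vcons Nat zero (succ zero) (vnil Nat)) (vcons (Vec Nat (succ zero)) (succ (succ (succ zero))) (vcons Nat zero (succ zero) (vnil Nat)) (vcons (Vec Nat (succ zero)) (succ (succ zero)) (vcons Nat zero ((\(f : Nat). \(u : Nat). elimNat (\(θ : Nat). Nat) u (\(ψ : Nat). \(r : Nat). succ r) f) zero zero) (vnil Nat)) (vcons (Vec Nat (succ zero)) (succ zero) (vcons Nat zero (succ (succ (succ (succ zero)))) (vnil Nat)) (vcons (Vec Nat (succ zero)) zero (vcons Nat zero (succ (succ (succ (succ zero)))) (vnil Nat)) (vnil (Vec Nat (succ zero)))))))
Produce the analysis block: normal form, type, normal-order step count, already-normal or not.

normal form:
  vcons (Vec Nat (succ zero)) (succ (succ (succ (succ zero)))) (vcons Nat zero (succ zero) (vnil Nat)) (vcons (Vec Nat (succ zero)) (succ (succ (succ zero))) (vcons Nat zero (succ zero) (vnil Nat)) (vcons (Vec Nat (succ zero)) (succ (succ zero)) (vcons Nat zero zero (vnil Nat)) (vcons (Vec Nat (succ zero)) (succ zero) (vcons Nat zero (succ (succ (succ (succ zero)))) (vnil Nat)) (vcons (Vec Nat (succ zero)) zero (vcons Nat zero (succ (succ (succ (succ zero)))) (vnil Nat)) (vnil (Vec Nat (succ zero)))))))
inferred type:
  Vec (Vec Nat (succ zero)) (succ (succ (succ (succ (succ zero)))))
steps to reach normal form (normal order): 3
started in normal form: no
first redex: a beta-redex


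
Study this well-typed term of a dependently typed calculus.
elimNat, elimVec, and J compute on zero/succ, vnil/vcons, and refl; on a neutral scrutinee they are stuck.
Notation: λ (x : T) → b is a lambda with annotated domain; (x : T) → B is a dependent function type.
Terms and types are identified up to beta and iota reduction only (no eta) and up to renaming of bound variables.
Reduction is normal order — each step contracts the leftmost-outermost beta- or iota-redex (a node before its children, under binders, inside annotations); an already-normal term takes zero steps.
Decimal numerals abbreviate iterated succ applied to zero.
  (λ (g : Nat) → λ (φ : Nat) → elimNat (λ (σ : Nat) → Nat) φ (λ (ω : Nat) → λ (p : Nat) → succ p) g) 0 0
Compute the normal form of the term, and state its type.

reduced normal form:
  0
inferred type:
  Nat
observation: the first redex contracted is a beta-redex; the normal form is reached in 3 normal-order steps.


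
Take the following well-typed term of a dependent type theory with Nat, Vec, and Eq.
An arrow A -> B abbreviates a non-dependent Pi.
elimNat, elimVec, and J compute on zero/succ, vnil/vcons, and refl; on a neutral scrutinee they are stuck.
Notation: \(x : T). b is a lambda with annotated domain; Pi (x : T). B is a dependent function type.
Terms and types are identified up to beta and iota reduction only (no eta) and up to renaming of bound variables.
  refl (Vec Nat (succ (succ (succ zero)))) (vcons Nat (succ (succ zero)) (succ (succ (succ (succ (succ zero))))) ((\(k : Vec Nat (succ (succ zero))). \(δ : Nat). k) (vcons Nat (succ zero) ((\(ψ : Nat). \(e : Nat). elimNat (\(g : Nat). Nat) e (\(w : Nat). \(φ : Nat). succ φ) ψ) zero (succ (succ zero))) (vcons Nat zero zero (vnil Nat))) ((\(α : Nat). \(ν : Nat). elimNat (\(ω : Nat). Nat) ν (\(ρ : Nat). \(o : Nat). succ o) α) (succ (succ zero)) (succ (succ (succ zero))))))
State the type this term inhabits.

the term's type:
  Eq (Vec Nat (succ (succ (succ zero)))) (vcons Nat (succ (succ zero)) (succ (succ (succ (succ (succ zero))))) (vcons Nat (succ zero) (succ (succ zero)) (vcons Nat zero zero (vnil Nat)))) (vcons Nat (succ (succ zero)) (succ (succ (succ (succ (succ zero))))) (vcons Nat (succ zero) (succ (succ zero)) (vcons Nat zero zero (vnil Nat))))
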